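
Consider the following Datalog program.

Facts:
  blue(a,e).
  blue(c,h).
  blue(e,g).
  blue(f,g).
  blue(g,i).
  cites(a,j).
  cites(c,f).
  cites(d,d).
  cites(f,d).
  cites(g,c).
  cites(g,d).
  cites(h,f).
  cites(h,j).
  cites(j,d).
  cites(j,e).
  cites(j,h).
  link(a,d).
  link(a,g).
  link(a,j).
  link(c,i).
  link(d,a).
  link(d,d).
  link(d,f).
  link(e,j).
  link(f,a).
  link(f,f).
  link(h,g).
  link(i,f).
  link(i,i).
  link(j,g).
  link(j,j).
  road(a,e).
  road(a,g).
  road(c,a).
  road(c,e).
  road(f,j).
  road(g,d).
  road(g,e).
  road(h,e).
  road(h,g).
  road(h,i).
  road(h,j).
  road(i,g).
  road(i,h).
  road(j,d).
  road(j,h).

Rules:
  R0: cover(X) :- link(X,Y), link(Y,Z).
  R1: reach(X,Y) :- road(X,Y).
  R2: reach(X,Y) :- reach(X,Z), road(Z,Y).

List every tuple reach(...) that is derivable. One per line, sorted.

round 1: derive reach(a,e) via R1 from road(a,e)
round 1: derive reach(a,g) via R1 from road(a,g)
round 1: derive reach(c,a) via R1 from road(c,a)
round 1: derive reach(c,e) via R1 from road(c,e)
round 1: derive reach(f,j) via R1 from road(f,j)
round 1: derive reach(g,d) via R1 from road(g,d)
round 1: derive reach(g,e) via R1 from road(g,e)
round 1: derive reach(h,e) via R1 from road(h,e)
round 1: derive reach(h,g) via R1 from road(h,g)
round 1: derive reach(h,i) via R1 from road(h,i)
round 1: derive reach(h,j) via R1 from road(h,j)
round 1: derive reach(i,g) via R1 from road(i,g)
round 1: derive reach(i,h) via R1 from road(i,h)
round 1: derive reach(j,d) via R1 from road(j,d)
round 1: derive reach(j,h) via R1 from road(j,h)
round 2: derive reach(a,d) via R2 from reach(a,g), road(g,d)
round 2: derive reach(c,g) via R2 from reach(c,a), road(a,g)
round 2: derive reach(f,d) via R2 from reach(f,j), road(j,d)
round 2: derive reach(f,h) via R2 from reach(f,j), road(j,h)
round 2: derive reach(h,d) via R2 from reach(h,g), road(g,d)
round 2: derive reach(h,h) via R2 from reach(h,i), road(i,h)
round 2: derive reach(i,d) via R2 from reach(i,g), road(g,d)
round 2: derive reach(i,e) via R2 from reach(i,g), road(g,e)
round 2: derive reach(i,i) via R2 from reach(i,h), road(h,i)
round 2: derive reach(i,j) via R2 from reach(i,h), road(h,j)
round 2: derive reach(j,e) via R2 from reach(j,h), road(h,e)
round 2: derive reach(j,g) via R2 from reach(j,h), road(h,g)
round 2: derive reach(j,i) via R2 from reach(j,h), road(h,i)
round 2: derive reach(j,j) via R2 from reach(j,h), road(h,j)
round 3: derive reach(c,d) via R2 from reach(c,g), road(g,d)
round 3: derive reach(f,e) via R2 from reach(f,h), road(h,e)
round 3: derive reach(f,g) via R2 from reach(f,h), road(h,g)
round 3: derive reach(f,i) via R2 from reach(f,h), road(h,i)

reach(a,d)
reach(a,e)
reach(a,g)
reach(c,a)
reach(c,d)
reach(c,e)
reach(c,g)
reach(f,d)
reach(f,e)
reach(f,g)
reach(f,h)
reach(f,i)
reach(f,j)
reach(g,d)
reach(g,e)
reach(h,d)
reach(h,e)
reach(h,g)
reach(h,h)
reach(h,i)
reach(h,j)
reach(i,d)
reach(i,e)
reach(i,g)
reach(i,h)
reach(i,i)
reach(i,j)
reach(j,d)
reach(j,e)
reach(j,g)
reach(j,h)
reach(j,i)
reach(j,j)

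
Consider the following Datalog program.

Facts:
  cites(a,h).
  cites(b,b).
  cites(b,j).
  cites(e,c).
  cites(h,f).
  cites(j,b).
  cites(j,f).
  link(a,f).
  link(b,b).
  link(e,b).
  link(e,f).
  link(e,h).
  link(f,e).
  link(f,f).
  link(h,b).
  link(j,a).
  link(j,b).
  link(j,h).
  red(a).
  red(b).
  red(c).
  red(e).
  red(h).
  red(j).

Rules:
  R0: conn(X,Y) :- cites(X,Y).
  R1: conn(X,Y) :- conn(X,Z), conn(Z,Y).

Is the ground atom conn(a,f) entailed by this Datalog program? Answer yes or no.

yes

round 1: derive conn(a,h) via R0 from cites(a,h)
round 1: derive conn(b,b) via R0 from cites(b,b)
round 1: derive conn(b,j) via R0 from cites(b,j)
round 1: derive conn(e,c) via R0 from cites(e,c)
round 1: derive conn(h,f) via R0 from cites(h,f)
round 1: derive conn(j,b) via R0 from cites(j,b)
round 1: derive conn(j,f) via R0 from cites(j,f)
round 2: derive conn(a,f) via R1 from conn(a,h), conn(h,f)
round 2: derive conn(b,f) via R1 from conn(b,j), conn(j,f)
round 2: derive conn(j,j) via R1 from conn(j,b), conn(b,j)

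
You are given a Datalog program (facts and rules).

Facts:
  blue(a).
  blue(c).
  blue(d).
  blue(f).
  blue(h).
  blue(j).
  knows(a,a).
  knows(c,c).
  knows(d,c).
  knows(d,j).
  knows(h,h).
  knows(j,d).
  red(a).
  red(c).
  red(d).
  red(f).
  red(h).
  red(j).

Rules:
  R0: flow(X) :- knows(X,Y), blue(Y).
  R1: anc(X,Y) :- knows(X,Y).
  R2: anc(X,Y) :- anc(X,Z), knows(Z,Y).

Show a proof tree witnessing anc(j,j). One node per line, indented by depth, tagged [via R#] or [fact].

anc(j,j)  [via R2]
  anc(j,d)  [via R1]
    knows(j,d)  [fact]
  knows(d,j)  [fact]

round 1: derive anc(a,a) via R1 from knows(a,a)
round 1: derive anc(c,c) via R1 from knows(c,c)
round 1: derive anc(d,c) via R1 from knows(d,c)
round 1: derive anc(d,j) via R1 from knows(d,j)
round 1: derive anc(h,h) via R1 from knows(h,h)
round 1: derive anc(j,d) via R1 from knows(j,d)
round 2: derive anc(d,d) via R2 from anc(d,j), knows(j,d)
round 2: derive anc(j,c) via R2 from anc(j,d), knows(d,c)
round 2: derive anc(j,j) via R2 from anc(j,d), knows(d,j)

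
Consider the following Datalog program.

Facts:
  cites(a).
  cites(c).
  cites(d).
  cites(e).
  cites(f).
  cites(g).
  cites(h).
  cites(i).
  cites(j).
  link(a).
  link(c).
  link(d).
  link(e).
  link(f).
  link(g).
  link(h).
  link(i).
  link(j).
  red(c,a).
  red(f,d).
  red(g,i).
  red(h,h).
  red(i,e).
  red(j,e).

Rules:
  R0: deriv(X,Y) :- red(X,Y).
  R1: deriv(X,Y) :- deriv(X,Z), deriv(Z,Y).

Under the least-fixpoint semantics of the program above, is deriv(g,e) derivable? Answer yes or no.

round 1: derive deriv(c,a) via R0 from red(c,a)
round 1: derive deriv(f,d) via R0 from red(f,d)
round 1: derive deriv(g,i) via R0 from red(g,i)
round 1: derive deriv(h,h) via R0 from red(h,h)
round 1: derive deriv(i,e) via R0 from red(i,e)
round 1: derive deriv(j,e) via R0 from red(j,e)
round 2: derive deriv(g,e) via R1 from deriv(g,i), deriv(i,e)

yes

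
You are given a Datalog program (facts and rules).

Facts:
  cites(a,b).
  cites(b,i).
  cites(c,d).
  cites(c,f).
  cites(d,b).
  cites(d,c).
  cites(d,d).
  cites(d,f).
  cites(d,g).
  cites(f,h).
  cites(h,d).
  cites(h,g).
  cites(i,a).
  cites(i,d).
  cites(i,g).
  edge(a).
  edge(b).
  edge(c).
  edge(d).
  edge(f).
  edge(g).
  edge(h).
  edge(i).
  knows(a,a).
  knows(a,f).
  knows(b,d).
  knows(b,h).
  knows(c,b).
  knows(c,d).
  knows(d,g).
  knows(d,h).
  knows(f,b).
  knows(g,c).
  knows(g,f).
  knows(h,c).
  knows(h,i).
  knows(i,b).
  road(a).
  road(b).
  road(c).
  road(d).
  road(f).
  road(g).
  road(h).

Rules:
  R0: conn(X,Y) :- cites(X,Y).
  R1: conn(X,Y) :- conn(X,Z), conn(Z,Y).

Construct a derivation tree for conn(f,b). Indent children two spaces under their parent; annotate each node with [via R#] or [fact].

round 1: derive conn(a,b) via R0 from cites(a,b)
round 1: derive conn(b,i) via R0 from cites(b,i)
round 1: derive conn(c,d) via R0 from cites(c,d)
round 1: derive conn(c,f) via R0 from cites(c,f)
round 1: derive conn(d,b) via R0 from cites(d,b)
round 1: derive conn(d,c) via R0 from cites(d,c)
round 1: derive conn(d,d) via R0 from cites(d,d)
round 1: derive conn(d,f) via R0 from cites(d,f)
round 1: derive conn(d,g) via R0 from cites(d,g)
round 1: derive conn(f,h) via R0 from cites(f,h)
round 1: derive conn(h,d) via R0 from cites(h,d)
round 1: derive conn(h,g) via R0 from cites(h,g)
round 1: derive conn(i,a) via R0 from cites(i,a)
round 1: derive conn(i,d) via R0 from cites(i,d)
round 1: derive conn(i,g) via R0 from cites(i,g)
round 2: derive conn(a,i) via R1 from conn(a,b), conn(b,i)
round 2: derive conn(b,a) via R1 from conn(b,i), conn(i,a)
round 2: derive conn(b,d) via R1 from conn(b,i), conn(i,d)
round 2: derive conn(b,g) via R1 from conn(b,i), conn(i,g)
round 2: derive conn(c,b) via R1 from conn(c,d), conn(d,b)
round 2: derive conn(c,c) via R1 from conn(c,d), conn(d,c)
round 2: derive conn(c,g) via R1 from conn(c,d), conn(d,g)
round 2: derive conn(c,h) via R1 from conn(c,f), conn(f,h)
round 2: derive conn(d,h) via R1 from conn(d,f), conn(f,h)
round 2: derive conn(d,i) via R1 from conn(d,b), conn(b,i)
round 2: derive conn(f,d) via R1 from conn(f,h), conn(h,d)
round 2: derive conn(f,g) via R1 from conn(f,h), conn(h,g)
round 2: derive conn(h,b) via R1 from conn(h,d), conn(d,b)
round 2: derive conn(h,c) via R1 from conn(h,d), conn(d,c)
round 2: derive conn(h,f) via R1 from conn(h,d), conn(d,f)
round 2: derive conn(i,b) via R1 from conn(i,a), conn(a,b)
round 2: derive conn(i,c) via R1 from conn(i,d), conn(d,c)
round 2: derive conn(i,f) via R1 from conn(i,d), conn(d,f)
round 3: derive conn(a,a) via R1 from conn(a,b), conn(b,a)
round 3: derive conn(a,c) via R1 from conn(a,i), conn(i,c)
round 3: derive conn(a,d) via R1 from conn(a,b), conn(b,d)
round 3: derive conn(a,f) via R1 from conn(a,i), conn(i,f)
round 3: derive conn(a,g) via R1 from conn(a,b), conn(b,g)
round 3: derive conn(b,b) via R1 from conn(b,a), conn(a,b)
round 3: derive conn(b,c) via R1 from conn(b,d), conn(d,c)
round 3: derive conn(b,f) via R1 from conn(b,d), conn(d,f)
round 3: derive conn(b,h) via R1 from conn(b,d), conn(d,h)
round 3: derive conn(c,a) via R1 from conn(c,b), conn(b,a)
round 3: derive conn(c,i) via R1 from conn(c,b), conn(b,i)
round 3: derive conn(d,a) via R1 from conn(d,b), conn(b,a)
round 3: derive conn(f,b) via R1 from conn(f,d), conn(d,b)
round 3: derive conn(f,c) via R1 from conn(f,d), conn(d,c)
round 3: derive conn(f,f) via R1 from conn(f,d), conn(d,f)
round 3: derive conn(f,i) via R1 from conn(f,d), conn(d,i)
round 3: derive conn(h,a) via R1 from conn(h,b), conn(b,a)
round 3: derive conn(h,h) via R1 from conn(h,c), conn(c,h)
round 3: derive conn(h,i) via R1 from conn(h,b), conn(b,i)
round 3: derive conn(i,h) via R1 from conn(i,c), conn(c,h)
round 3: derive conn(i,i) via R1 from conn(i,a), conn(a,i)
round 4: derive conn(a,h) via R1 from conn(a,b), conn(b,h)
round 4: derive conn(f,a) via R1 from conn(f,b), conn(b,a)

conn(f,b)  [via R1]
  conn(f,d)  [via R1]
    conn(f,h)  [via R0]
      cites(f,h)  [fact]
    conn(h,d)  [via R0]
      cites(h,d)  [fact]
  conn(d,b)  [via R0]
    cites(d,b)  [fact]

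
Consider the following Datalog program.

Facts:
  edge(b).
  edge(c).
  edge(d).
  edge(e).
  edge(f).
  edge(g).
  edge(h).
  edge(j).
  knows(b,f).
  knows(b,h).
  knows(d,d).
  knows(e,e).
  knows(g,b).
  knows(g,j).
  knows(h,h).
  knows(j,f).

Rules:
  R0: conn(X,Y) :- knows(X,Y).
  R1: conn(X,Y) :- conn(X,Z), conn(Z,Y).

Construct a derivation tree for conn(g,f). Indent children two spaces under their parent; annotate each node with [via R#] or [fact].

round 1: derive conn(b,f) via R0 from knows(b,f)
round 1: derive conn(b,h) via R0 from knows(b,h)
round 1: derive conn(d,d) via R0 from knows(d,d)
round 1: derive conn(e,e) via R0 from knows(e,e)
round 1: derive conn(g,b) via R0 from knows(g,b)
round 1: derive conn(g,j) via R0 from knows(g,j)
round 1: derive conn(h,h) via R0 from knows(h,h)
round 1: derive conn(j,f) via R0 from knows(j,f)
round 2: derive conn(g,f) via R1 from conn(g,b), conn(b,f)
round 2: derive conn(g,h) via R1 from conn(g,b), conn(b,h)

conn(g,f)  [via R1]
  conn(g,b)  [via R0]
    knows(g,b)  [fact]
  conn(b,f)  [via R0]
    knows(b,f)  [fact]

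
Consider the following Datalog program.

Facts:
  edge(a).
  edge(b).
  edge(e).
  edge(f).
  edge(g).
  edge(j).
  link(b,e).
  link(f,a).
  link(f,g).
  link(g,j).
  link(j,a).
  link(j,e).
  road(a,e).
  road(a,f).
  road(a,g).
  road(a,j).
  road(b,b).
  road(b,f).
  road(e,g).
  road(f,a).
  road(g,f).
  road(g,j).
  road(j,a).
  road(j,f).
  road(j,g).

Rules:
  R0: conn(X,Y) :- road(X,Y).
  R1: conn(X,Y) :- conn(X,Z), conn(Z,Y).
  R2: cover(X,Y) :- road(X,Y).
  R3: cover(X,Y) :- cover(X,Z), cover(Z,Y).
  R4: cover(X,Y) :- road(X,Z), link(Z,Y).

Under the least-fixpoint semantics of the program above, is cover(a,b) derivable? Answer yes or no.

round 1: derive cover(a,e) via R2 from road(a,e)
round 1: derive cover(a,f) via R2 from road(a,f)
round 1: derive cover(a,g) via R2 from road(a,g)
round 1: derive cover(a,j) via R2 from road(a,j)
round 1: derive cover(b,b) via R2 from road(b,b)
round 1: derive cover(b,f) via R2 from road(b,f)
round 1: derive cover(e,g) via R2 from road(e,g)
round 1: derive cover(f,a) via R2 from road(f,a)
round 1: derive cover(g,f) via R2 from road(g,f)
round 1: derive cover(g,j) via R2 from road(g,j)
round 1: derive cover(j,a) via R2 from road(j,a)
round 1: derive cover(j,f) via R2 from road(j,f)
round 1: derive cover(j,g) via R2 from road(j,g)
round 1: derive cover(a,a) via R4 from road(a,f), link(f,a)
round 1: derive cover(b,a) via R4 from road(b,f), link(f,a)
round 1: derive cover(b,e) via R4 from road(b,b), link(b,e)
round 1: derive cover(b,g) via R4 from road(b,f), link(f,g)
round 1: derive cover(e,j) via R4 from road(e,g), link(g,j)
round 1: derive cover(g,a) via R4 from road(g,f), link(f,a)
round 1: derive cover(g,e) via R4 from road(g,j), link(j,e)
round 1: derive cover(g,g) via R4 from road(g,f), link(f,g)
round 1: derive cover(j,j) via R4 from road(j,g), link(g,j)
round 2: derive cover(b,j) via R3 from cover(b,a), cover(a,j)
round 2: derive cover(e,a) via R3 from cover(e,g), cover(g,a)
round 2: derive cover(e,e) via R3 from cover(e,g), cover(g,e)
round 2: derive cover(e,f) via R3 from cover(e,g), cover(g,f)
round 2: derive cover(f,e) via R3 from cover(f,a), cover(a,e)
round 2: derive cover(f,f) via R3 from cover(f,a), cover(a,f)
round 2: derive cover(f,g) via R3 from cover(f,a), cover(a,g)
round 2: derive cover(f,j) via R3 from cover(f,a), cover(a,j)
round 2: derive cover(j,e) via R3 from cover(j,a), cover(a,e)

no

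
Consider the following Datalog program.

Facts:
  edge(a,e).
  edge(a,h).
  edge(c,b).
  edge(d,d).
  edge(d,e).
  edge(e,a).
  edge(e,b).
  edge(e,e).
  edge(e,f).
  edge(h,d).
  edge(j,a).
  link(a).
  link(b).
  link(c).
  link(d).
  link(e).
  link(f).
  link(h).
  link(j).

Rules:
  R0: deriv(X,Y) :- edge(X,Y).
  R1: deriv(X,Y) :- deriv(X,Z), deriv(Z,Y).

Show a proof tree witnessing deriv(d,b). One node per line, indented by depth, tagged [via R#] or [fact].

deriv(d,b)  [via R1]
  deriv(d,e)  [via R0]
    edge(d,e)  [fact]
  deriv(e,b)  [via R0]
    edge(e,b)  [fact]

round 1: derive deriv(a,e) via R0 from edge(a,e)
round 1: derive deriv(a,h) via R0 from edge(a,h)
round 1: derive deriv(c,b) via R0 from edge(c,b)
round 1: derive deriv(d,d) via R0 from edge(d,d)
round 1: derive deriv(d,e) via R0 from edge(d,e)
round 1: derive deriv(e,a) via R0 from edge(e,a)
round 1: derive deriv(e,b) via R0 from edge(e,b)
round 1: derive deriv(e,e) via R0 from edge(e,e)
round 1: derive deriv(e,f) via R0 from edge(e,f)
round 1: derive deriv(h,d) via R0 from edge(h,d)
round 1: derive deriv(j,a) via R0 from edge(j,a)
round 2: derive deriv(a,a) via R1 from deriv(a,e), deriv(e,a)
round 2: derive deriv(a,b) via R1 from deriv(a,e), deriv(e,b)
round 2: derive deriv(a,d) via R1 from deriv(a,h), deriv(h,d)
round 2: derive deriv(a,f) via R1 from deriv(a,e), deriv(e,f)
round 2: derive deriv(d,a) via R1 from deriv(d,e), deriv(e,a)
round 2: derive deriv(d,b) via R1 from deriv(d,e), deriv(e,b)
round 2: derive deriv(d,f) via R1 from deriv(d,e), deriv(e,f)
round 2: derive deriv(e,h) via R1 from deriv(e,a), deriv(a,h)
round 2: derive deriv(h,e) via R1 from deriv(h,d), deriv(d,e)
round 2: derive deriv(j,e) via R1 from deriv(j,a), deriv(a,e)
round 2: derive deriv(j,h) via R1 from deriv(j,a), deriv(a,h)
round 3: derive deriv(d,h) via R1 from deriv(d,a), deriv(a,h)
round 3: derive deriv(e,d) via R1 from deriv(e,a), deriv(a,d)
round 3: derive deriv(h,a) via R1 from deriv(h,d), deriv(d,a)
round 3: derive deriv(h,b) via R1 from deriv(h,d), deriv(d,b)
round 3: derive deriv(h,f) via R1 from deriv(h,d), deriv(d,f)
round 3: derive deriv(h,h) via R1 from deriv(h,e), deriv(e,h)
round 3: derive deriv(j,b) via R1 from deriv(j,a), deriv(a,b)
round 3: derive deriv(j,d) via R1 from deriv(j,a), deriv(a,d)
round 3: derive deriv(j,f) via R1 from deriv(j,a), deriv(a,f)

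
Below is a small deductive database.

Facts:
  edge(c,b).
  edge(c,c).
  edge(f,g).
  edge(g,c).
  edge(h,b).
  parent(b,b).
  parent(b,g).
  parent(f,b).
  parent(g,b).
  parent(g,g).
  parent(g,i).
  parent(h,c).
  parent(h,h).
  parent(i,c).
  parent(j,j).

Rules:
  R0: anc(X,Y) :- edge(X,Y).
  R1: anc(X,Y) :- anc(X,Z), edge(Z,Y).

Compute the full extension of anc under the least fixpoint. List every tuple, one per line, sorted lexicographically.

round 1: derive anc(c,b) via R0 from edge(c,b)
round 1: derive anc(c,c) via R0 from edge(c,c)
round 1: derive anc(f,g) via R0 from edge(f,g)
round 1: derive anc(g,c) via R0 from edge(g,c)
round 1: derive anc(h,b) via R0 from edge(h,b)
round 2: derive anc(f,c) via R1 from anc(f,g), edge(g,c)
round 2: derive anc(g,b) via R1 from anc(g,c), edge(c,b)
round 3: derive anc(f,b) via R1 from anc(f,c), edge(c,b)

anc(c,b)
anc(c,c)
anc(f,b)
anc(f,c)
anc(f,g)
anc(g,b)
anc(g,c)
anc(h,b)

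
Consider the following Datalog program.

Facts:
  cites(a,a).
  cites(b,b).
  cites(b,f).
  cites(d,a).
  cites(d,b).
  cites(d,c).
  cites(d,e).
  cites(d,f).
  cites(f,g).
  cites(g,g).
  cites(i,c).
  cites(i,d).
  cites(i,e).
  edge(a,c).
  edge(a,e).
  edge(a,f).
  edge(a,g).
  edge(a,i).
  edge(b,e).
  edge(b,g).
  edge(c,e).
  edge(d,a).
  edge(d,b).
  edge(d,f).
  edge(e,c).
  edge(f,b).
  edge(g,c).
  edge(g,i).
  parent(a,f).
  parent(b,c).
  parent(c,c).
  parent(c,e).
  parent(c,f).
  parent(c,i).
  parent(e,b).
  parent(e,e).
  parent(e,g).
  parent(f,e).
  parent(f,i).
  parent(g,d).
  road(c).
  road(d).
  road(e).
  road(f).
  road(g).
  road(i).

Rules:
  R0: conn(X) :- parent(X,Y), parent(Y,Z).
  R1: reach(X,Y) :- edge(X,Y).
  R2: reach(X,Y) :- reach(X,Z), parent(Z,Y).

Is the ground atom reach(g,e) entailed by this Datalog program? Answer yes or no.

yes

round 1: derive reach(a,c) via R1 from edge(a,c)
round 1: derive reach(a,e) via R1 from edge(a,e)
round 1: derive reach(a,f) via R1 from edge(a,f)
round 1: derive reach(a,g) via R1 from edge(a,g)
round 1: derive reach(a,i) via R1 from edge(a,i)
round 1: derive reach(b,e) via R1 from edge(b,e)
round 1: derive reach(b,g) via R1 from edge(b,g)
round 1: derive reach(c,e) via R1 from edge(c,e)
round 1: derive reach(d,a) via R1 from edge(d,a)
round 1: derive reach(d,b) via R1 from edge(d,b)
round 1: derive reach(d,f) via R1 from edge(d,f)
round 1: derive reach(e,c) via R1 from edge(e,c)
round 1: derive reach(f,b) via R1 from edge(f,b)
round 1: derive reach(g,c) via R1 from edge(g,c)
round 1: derive reach(g,i) via R1 from edge(g,i)
round 2: derive reach(a,b) via R2 from reach(a,e), parent(e,b)
round 2: derive reach(a,d) via R2 from reach(a,g), parent(g,d)
round 2: derive reach(b,b) via R2 from reach(b,e), parent(e,b)
round 2: derive reach(b,d) via R2 from reach(b,g), parent(g,d)
round 2: derive reach(c,b) via R2 from reach(c,e), parent(e,b)
round 2: derive reach(c,g) via R2 from reach(c,e), parent(e,g)
round 2: derive reach(d,c) via R2 from reach(d,b), parent(b,c)
round 2: derive reach(d,e) via R2 from reach(d,f), parent(f,e)
round 2: derive reach(d,i) via R2 from reach(d,f), parent(f,i)
round 2: derive reach(e,e) via R2 from reach(e,c), parent(c,e)
round 2: derive reach(e,f) via R2 from reach(e,c), parent(c,f)
round 2: derive reach(e,i) via R2 from reach(e,c), parent(c,i)
round 2: derive reach(f,c) via R2 from reach(f,b), parent(b,c)
round 2: derive reach(g,e) via R2 from reach(g,c), parent(c,e)
round 2: derive reach(g,f) via R2 from reach(g,c), parent(c,f)
round 3: derive reach(b,c) via R2 from reach(b,b), parent(b,c)
round 3: derive reach(c,c) via R2 from reach(c,b), parent(b,c)
round 3: derive reach(c,d) via R2 from reach(c,g), parent(g,d)
round 3: derive reach(d,g) via R2 from reach(d,e), parent(e,g)
round 3: derive reach(e,b) via R2 from reach(e,e), parent(e,b)
round 3: derive reach(e,g) via R2 from reach(e,e), parent(e,g)
round 3: derive reach(f,e) via R2 from reach(f,c), parent(c,e)
round 3: derive reach(f,f) via R2 from reach(f,c), parent(c,f)
round 3: derive reach(f,i) via R2 from reach(f,c), parent(c,i)
round 3: derive reach(g,b) via R2 from reach(g,e), parent(e,b)
round 3: derive reach(g,g) via R2 from reach(g,e), parent(e,g)
round 4: derive reach(b,f) via R2 from reach(b,c), parent(c,f)
round 4: derive reach(b,i) via R2 from reach(b,c), parent(c,i)
round 4: derive reach(c,f) via R2 from reach(c,c), parent(c,f)
round 4: derive reach(c,i) via R2 from reach(c,c), parent(c,i)
round 4: derive reach(d,d) via R2 from reach(d,g), parent(g,d)
round 4: derive reach(e,d) via R2 from reach(e,g), parent(g,d)
round 4: derive reach(f,g) via R2 from reach(f,e), parent(e,g)
round 4: derive reach(g,d) via R2 from reach(g,g), parent(g,d)
round 5: derive reach(f,d) via R2 from reach(f,g), parent(g,d)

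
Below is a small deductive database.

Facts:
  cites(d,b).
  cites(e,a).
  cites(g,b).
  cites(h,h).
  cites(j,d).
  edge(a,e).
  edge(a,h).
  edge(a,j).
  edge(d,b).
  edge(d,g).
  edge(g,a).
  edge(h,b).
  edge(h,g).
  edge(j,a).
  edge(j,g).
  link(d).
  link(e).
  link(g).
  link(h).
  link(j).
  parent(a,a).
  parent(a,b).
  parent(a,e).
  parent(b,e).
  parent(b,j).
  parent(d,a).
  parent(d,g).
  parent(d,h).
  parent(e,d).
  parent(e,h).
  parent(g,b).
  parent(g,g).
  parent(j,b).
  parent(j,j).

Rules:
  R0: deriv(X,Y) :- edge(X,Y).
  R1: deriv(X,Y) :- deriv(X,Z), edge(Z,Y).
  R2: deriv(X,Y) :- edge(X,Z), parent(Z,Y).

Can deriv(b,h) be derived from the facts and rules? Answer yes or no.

round 1: derive deriv(a,e) via R0 from edge(a,e)
round 1: derive deriv(a,h) via R0 from edge(a,h)
round 1: derive deriv(a,j) via R0 from edge(a,j)
round 1: derive deriv(d,b) via R0 from edge(d,b)
round 1: derive deriv(d,g) via R0 from edge(d,g)
round 1: derive deriv(g,a) via R0 from edge(g,a)
round 1: derive deriv(h,b) via R0 from edge(h,b)
round 1: derive deriv(h,g) via R0 from edge(h,g)
round 1: derive deriv(j,a) via R0 from edge(j,a)
round 1: derive deriv(j,g) via R0 from edge(j,g)
round 1: derive deriv(a,b) via R2 from edge(a,j), parent(j,b)
round 1: derive deriv(a,d) via R2 from edge(a,e), parent(e,d)
round 1: derive deriv(d,e) via R2 from edge(d,b), parent(b,e)
round 1: derive deriv(d,j) via R2 from edge(d,b), parent(b,j)
round 1: derive deriv(g,b) via R2 from edge(g,a), parent(a,b)
round 1: derive deriv(g,e) via R2 from edge(g,a), parent(a,e)
round 1: derive deriv(h,e) via R2 from edge(h,b), parent(b,e)
round 1: derive deriv(h,j) via R2 from edge(h,b), parent(b,j)
round 1: derive deriv(j,b) via R2 from edge(j,a), parent(a,b)
round 1: derive deriv(j,e) via R2 from edge(j,a), parent(a,e)
round 2: derive deriv(a,a) via R1 from deriv(a,j), edge(j,a)
round 2: derive deriv(a,g) via R1 from deriv(a,d), edge(d,g)
round 2: derive deriv(d,a) via R1 from deriv(d,g), edge(g,a)
round 2: derive deriv(g,h) via R1 from deriv(g,a), edge(a,h)
round 2: derive deriv(g,j) via R1 from deriv(g,a), edge(a,j)
round 2: derive deriv(h,a) via R1 from deriv(h,g), edge(g,a)
round 2: derive deriv(j,h) via R1 from deriv(j,a), edge(a,h)
round 2: derive deriv(j,j) via R1 from deriv(j,a), edge(a,j)
round 3: derive deriv(d,h) via R1 from deriv(d,a), edge(a,h)
round 3: derive deriv(g,g) via R1 from deriv(g,h), edge(h,g)
round 3: derive deriv(h,h) via R1 from deriv(h,a), edge(a,h)

no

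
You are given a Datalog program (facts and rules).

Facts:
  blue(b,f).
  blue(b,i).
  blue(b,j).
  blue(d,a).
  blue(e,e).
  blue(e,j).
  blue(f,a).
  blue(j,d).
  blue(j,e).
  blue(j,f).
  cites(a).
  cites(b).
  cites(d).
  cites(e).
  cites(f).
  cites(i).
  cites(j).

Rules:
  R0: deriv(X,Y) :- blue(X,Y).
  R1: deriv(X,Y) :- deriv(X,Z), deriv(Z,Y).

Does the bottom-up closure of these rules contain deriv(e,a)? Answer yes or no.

yes

round 1: derive deriv(b,f) via R0 from blue(b,f)
round 1: derive deriv(b,i) via R0 from blue(b,i)
round 1: derive deriv(b,j) via R0 from blue(b,j)
round 1: derive deriv(d,a) via R0 from blue(d,a)
round 1: derive deriv(e,e) via R0 from blue(e,e)
round 1: derive deriv(e,j) via R0 from blue(e,j)
round 1: derive deriv(f,a) via R0 from blue(f,a)
round 1: derive deriv(j,d) via R0 from blue(j,d)
round 1: derive deriv(j,e) via R0 from blue(j,e)
round 1: derive deriv(j,f) via R0 from blue(j,f)
round 2: derive deriv(b,a) via R1 from deriv(b,f), deriv(f,a)
round 2: derive deriv(b,d) via R1 from deriv(b,j), deriv(j,d)
round 2: derive deriv(b,e) via R1 from deriv(b,j), deriv(j,e)
round 2: derive deriv(e,d) via R1 from deriv(e,j), deriv(j,d)
round 2: derive deriv(e,f) via R1 from deriv(e,j), deriv(j,f)
round 2: derive deriv(j,a) via R1 from deriv(j,d), deriv(d,a)
round 2: derive deriv(j,j) via R1 from deriv(j,e), deriv(e,j)
round 3: derive deriv(e,a) via R1 from deriv(e,d), deriv(d,a)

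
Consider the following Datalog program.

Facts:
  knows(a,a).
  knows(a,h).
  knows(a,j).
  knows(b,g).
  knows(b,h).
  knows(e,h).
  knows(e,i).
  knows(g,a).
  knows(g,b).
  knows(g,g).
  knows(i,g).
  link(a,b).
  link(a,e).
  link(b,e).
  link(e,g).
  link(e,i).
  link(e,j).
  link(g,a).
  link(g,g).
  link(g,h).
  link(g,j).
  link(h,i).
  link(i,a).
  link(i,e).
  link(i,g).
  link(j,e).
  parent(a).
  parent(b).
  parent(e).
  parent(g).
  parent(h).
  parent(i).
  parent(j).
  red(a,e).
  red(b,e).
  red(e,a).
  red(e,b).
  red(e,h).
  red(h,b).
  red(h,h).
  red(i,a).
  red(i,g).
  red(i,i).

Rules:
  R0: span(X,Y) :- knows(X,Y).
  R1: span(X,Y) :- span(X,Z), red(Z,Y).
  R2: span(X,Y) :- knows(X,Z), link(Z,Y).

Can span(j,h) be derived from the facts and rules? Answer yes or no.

no

round 1: derive span(a,a) via R0 from knows(a,a)
round 1: derive span(a,h) via R0 from knows(a,h)
round 1: derive span(a,j) via R0 from knows(a,j)
round 1: derive span(b,g) via R0 from knows(b,g)
round 1: derive span(b,h) via R0 from knows(b,h)
round 1: derive span(e,h) via R0 from knows(e,h)
round 1: derive span(e,i) via R0 from knows(e,i)
round 1: derive span(g,a) via R0 from knows(g,a)
round 1: derive span(g,b) via R0 from knows(g,b)
round 1: derive span(g,g) via R0 from knows(g,g)
round 1: derive span(i,g) via R0 from knows(i,g)
round 1: derive span(a,b) via R2 from knows(a,a), link(a,b)
round 1: derive span(a,e) via R2 from knows(a,a), link(a,e)
round 1: derive span(a,i) via R2 from knows(a,h), link(h,i)
round 1: derive span(b,a) via R2 from knows(b,g), link(g,a)
round 1: derive span(b,i) via R2 from knows(b,h), link(h,i)
round 1: derive span(b,j) via R2 from knows(b,g), link(g,j)
round 1: derive span(e,a) via R2 from knows(e,i), link(i,a)
round 1: derive span(e,e) via R2 from knows(e,i), link(i,e)
round 1: derive span(e,g) via R2 from knows(e,i), link(i,g)
round 1: derive span(g,e) via R2 from knows(g,a), link(a,e)
round 1: derive span(g,h) via R2 from knows(g,g), link(g,h)
round 1: derive span(g,j) via R2 from knows(g,g), link(g,j)
round 1: derive span(i,a) via R2 from knows(i,g), link(g,a)
round 1: derive span(i,h) via R2 from knows(i,g), link(g,h)
round 1: derive span(i,j) via R2 from knows(i,g), link(g,j)
round 2: derive span(a,g) via R1 from span(a,i), red(i,g)
round 2: derive span(b,b) via R1 from span(b,h), red(h,b)
round 2: derive span(b,e) via R1 from span(b,a), red(a,e)
round 2: derive span(e,b) via R1 from span(e,e), red(e,b)
round 2: derive span(i,b) via R1 from span(i,h), red(h,b)
round 2: derive span(i,e) via R1 from span(i,a), red(a,e)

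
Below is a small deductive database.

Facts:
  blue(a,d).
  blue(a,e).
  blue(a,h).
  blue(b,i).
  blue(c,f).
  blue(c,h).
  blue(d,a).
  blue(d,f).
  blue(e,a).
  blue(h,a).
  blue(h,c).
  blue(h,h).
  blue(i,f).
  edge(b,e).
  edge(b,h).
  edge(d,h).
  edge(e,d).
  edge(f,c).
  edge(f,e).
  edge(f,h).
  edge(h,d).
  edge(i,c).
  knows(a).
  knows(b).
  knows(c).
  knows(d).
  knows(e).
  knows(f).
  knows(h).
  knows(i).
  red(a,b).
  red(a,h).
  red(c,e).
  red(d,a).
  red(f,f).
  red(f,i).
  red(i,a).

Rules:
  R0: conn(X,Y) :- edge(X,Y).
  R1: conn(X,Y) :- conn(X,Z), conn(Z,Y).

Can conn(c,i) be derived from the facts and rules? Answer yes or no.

no

round 1: derive conn(b,e) via R0 from edge(b,e)
round 1: derive conn(b,h) via R0 from edge(b,h)
round 1: derive conn(d,h) via R0 from edge(d,h)
round 1: derive conn(e,d) via R0 from edge(e,d)
round 1: derive conn(f,c) via R0 from edge(f,c)
round 1: derive conn(f,e) via R0 from edge(f,e)
round 1: derive conn(f,h) via R0 from edge(f,h)
round 1: derive conn(h,d) via R0 from edge(h,d)
round 1: derive conn(i,c) via R0 from edge(i,c)
round 2: derive conn(b,d) via R1 from conn(b,e), conn(e,d)
round 2: derive conn(d,d) via R1 from conn(d,h), conn(h,d)
round 2: derive conn(e,h) via R1 from conn(e,d), conn(d,h)
round 2: derive conn(f,d) via R1 from conn(f,e), conn(e,d)
round 2: derive conn(h,h) via R1 from conn(h,d), conn(d,h)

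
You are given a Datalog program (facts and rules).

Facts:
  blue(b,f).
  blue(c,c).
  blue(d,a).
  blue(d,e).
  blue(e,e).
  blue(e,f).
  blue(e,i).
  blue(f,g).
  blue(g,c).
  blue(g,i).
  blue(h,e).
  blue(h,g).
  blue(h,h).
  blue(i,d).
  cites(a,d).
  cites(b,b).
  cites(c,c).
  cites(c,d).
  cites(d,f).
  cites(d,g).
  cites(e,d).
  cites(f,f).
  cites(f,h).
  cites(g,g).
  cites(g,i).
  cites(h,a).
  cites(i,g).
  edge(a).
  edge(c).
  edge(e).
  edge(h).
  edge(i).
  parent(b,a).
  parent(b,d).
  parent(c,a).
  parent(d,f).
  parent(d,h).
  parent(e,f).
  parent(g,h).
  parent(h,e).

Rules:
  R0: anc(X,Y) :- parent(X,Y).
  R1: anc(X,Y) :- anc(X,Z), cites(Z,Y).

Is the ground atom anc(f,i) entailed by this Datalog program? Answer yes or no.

round 1: derive anc(b,a) via R0 from parent(b,a)
round 1: derive anc(b,d) via R0 from parent(b,d)
round 1: derive anc(c,a) via R0 from parent(c,a)
round 1: derive anc(d,f) via R0 from parent(d,f)
round 1: derive anc(d,h) via R0 from parent(d,h)
round 1: derive anc(e,f) via R0 from parent(e,f)
round 1: derive anc(g,h) via R0 from parent(g,h)
round 1: derive anc(h,e) via R0 from parent(h,e)
round 2: derive anc(b,f) via R1 from anc(b,d), cites(d,f)
round 2: derive anc(b,g) via R1 from anc(b,d), cites(d,g)
round 2: derive anc(c,d) via R1 from anc(c,a), cites(a,d)
round 2: derive anc(d,a) via R1 from anc(d,h), cites(h,a)
round 2: derive anc(e,h) via R1 from anc(e,f), cites(f,h)
round 2: derive anc(g,a) via R1 from anc(g,h), cites(h,a)
round 2: derive anc(h,d) via R1 from anc(h,e), cites(e,d)
round 3: derive anc(b,h) via R1 from anc(b,f), cites(f,h)
round 3: derive anc(b,i) via R1 from anc(b,g), cites(g,i)
round 3: derive anc(c,f) via R1 from anc(c,d), cites(d,f)
round 3: derive anc(c,g) via R1 from anc(c,d), cites(d,g)
round 3: derive anc(d,d) via R1 from anc(d,a), cites(a,d)
round 3: derive anc(e,a) via R1 from anc(e,h), cites(h,a)
round 3: derive anc(g,d) via R1 from anc(g,a), cites(a,d)
round 3: derive anc(h,f) via R1 from anc(h,d), cites(d,f)
round 3: derive anc(h,g) via R1 from anc(h,d), cites(d,g)
round 4: derive anc(c,h) via R1 from anc(c,f), cites(f,h)
round 4: derive anc(c,i) via R1 from anc(c,g), cites(g,i)
round 4: derive anc(d,g) via R1 from anc(d,d), cites(d,g)
round 4: derive anc(e,d) via R1 from anc(e,a), cites(a,d)
round 4: derive anc(g,f) via R1 from anc(g,d), cites(d,f)
round 4: derive anc(g,g) via R1 from anc(g,d), cites(d,g)
round 4: derive anc(h,h) via R1 from anc(h,f), cites(f,h)
round 4: derive anc(h,i) via R1 from anc(h,g), cites(g,i)
round 5: derive anc(d,i) via R1 from anc(d,g), cites(g,i)
round 5: derive anc(e,g) via R1 from anc(e,d), cites(d,g)
round 5: derive anc(g,i) via R1 from anc(g,g), cites(g,i)
round 5: derive anc(h,a) via R1 from anc(h,h), cites(h,a)
round 6: derive anc(e,i) via R1 from anc(e,g), cites(g,i)

no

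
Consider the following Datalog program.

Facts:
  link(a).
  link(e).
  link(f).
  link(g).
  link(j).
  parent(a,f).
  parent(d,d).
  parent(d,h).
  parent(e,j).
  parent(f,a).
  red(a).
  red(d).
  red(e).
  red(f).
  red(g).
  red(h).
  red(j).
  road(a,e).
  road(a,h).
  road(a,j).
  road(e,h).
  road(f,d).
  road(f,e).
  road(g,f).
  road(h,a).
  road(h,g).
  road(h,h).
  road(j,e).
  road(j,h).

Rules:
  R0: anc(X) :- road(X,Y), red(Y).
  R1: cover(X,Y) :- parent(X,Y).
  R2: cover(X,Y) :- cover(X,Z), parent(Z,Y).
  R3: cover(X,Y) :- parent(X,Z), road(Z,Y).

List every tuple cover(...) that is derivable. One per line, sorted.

cover(a,a)
cover(a,d)
cover(a,e)
cover(a,f)
cover(a,h)
cover(a,j)
cover(d,a)
cover(d,d)
cover(d,f)
cover(d,g)
cover(d,h)
cover(e,e)
cover(e,h)
cover(e,j)
cover(f,a)
cover(f,e)
cover(f,f)
cover(f,h)
cover(f,j)

round 1: derive cover(a,f) via R1 from parent(a,f)
round 1: derive cover(d,d) via R1 from parent(d,d)
round 1: derive cover(d,h) via R1 from parent(d,h)
round 1: derive cover(e,j) via R1 from parent(e,j)
round 1: derive cover(f,a) via R1 from parent(f,a)
round 1: derive cover(a,d) via R3 from parent(a,f), road(f,d)
round 1: derive cover(a,e) via R3 from parent(a,f), road(f,e)
round 1: derive cover(d,a) via R3 from parent(d,h), road(h,a)
round 1: derive cover(d,g) via R3 from parent(d,h), road(h,g)
round 1: derive cover(e,e) via R3 from parent(e,j), road(j,e)
round 1: derive cover(e,h) via R3 from parent(e,j), road(j,h)
round 1: derive cover(f,e) via R3 from parent(f,a), road(a,e)
round 1: derive cover(f,h) via R3 from parent(f,a), road(a,h)
round 1: derive cover(f,j) via R3 from parent(f,a), road(a,j)
round 2: derive cover(a,a) via R2 from cover(a,f), parent(f,a)
round 2: derive cover(a,h) via R2 from cover(a,d), parent(d,h)
round 2: derive cover(a,j) via R2 from cover(a,e), parent(e,j)
round 2: derive cover(d,f) via R2 from cover(d,a), parent(a,f)
round 2: derive cover(f,f) via R2 from cover(f,a), parent(a,f)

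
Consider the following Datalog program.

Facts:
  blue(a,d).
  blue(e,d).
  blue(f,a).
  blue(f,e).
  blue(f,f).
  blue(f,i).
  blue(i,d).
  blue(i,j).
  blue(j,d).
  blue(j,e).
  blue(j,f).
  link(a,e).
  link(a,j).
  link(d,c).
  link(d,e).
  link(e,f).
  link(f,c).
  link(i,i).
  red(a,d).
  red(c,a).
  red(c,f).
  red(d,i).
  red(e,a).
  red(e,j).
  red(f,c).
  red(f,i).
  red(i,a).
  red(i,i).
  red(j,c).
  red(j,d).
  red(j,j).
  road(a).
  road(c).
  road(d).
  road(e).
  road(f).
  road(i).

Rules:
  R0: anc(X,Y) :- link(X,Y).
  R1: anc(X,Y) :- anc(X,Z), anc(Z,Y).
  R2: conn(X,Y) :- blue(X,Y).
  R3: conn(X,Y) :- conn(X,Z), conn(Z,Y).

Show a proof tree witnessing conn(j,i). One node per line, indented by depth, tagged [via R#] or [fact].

round 1: derive conn(a,d) via R2 from blue(a,d)
round 1: derive conn(e,d) via R2 from blue(e,d)
round 1: derive conn(f,a) via R2 from blue(f,a)
round 1: derive conn(f,e) via R2 from blue(f,e)
round 1: derive conn(f,f) via R2 from blue(f,f)
round 1: derive conn(f,i) via R2 from blue(f,i)
round 1: derive conn(i,d) via R2 from blue(i,d)
round 1: derive conn(i,j) via R2 from blue(i,j)
round 1: derive conn(j,d) via R2 from blue(j,d)
round 1: derive conn(j,e) via R2 from blue(j,e)
round 1: derive conn(j,f) via R2 from blue(j,f)
round 2: derive conn(f,d) via R3 from conn(f,a), conn(a,d)
round 2: derive conn(f,j) via R3 from conn(f,i), conn(i,j)
round 2: derive conn(i,e) via R3 from conn(i,j), conn(j,e)
round 2: derive conn(i,f) via R3 from conn(i,j), conn(j,f)
round 2: derive conn(j,a) via R3 from conn(j,f), conn(f,a)
round 2: derive conn(j,i) via R3 from conn(j,f), conn(f,i)
round 3: derive conn(i,a) via R3 from conn(i,f), conn(f,a)
round 3: derive conn(i,i) via R3 from conn(i,f), conn(f,i)
round 3: derive conn(j,j) via R3 from conn(j,f), conn(f,j)

conn(j,i)  [via R3]
  conn(j,f)  [via R2]
    blue(j,f)  [fact]
  conn(f,i)  [via R2]
    blue(f,i)  [fact]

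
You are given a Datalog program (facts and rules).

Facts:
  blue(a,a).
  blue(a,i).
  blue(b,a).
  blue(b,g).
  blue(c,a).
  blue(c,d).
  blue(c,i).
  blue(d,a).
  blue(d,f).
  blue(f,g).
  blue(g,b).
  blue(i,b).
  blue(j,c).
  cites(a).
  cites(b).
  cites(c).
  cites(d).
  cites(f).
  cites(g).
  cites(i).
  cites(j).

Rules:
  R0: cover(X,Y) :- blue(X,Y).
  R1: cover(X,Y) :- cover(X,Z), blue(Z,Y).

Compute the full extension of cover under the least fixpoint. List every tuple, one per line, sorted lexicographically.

cover(a,a)
cover(a,b)
cover(a,g)
cover(a,i)
cover(b,a)
cover(b,b)
cover(b,g)
cover(b,i)
cover(c,a)
cover(c,b)
cover(c,d)
cover(c,f)
cover(c,g)
cover(c,i)
cover(d,a)
cover(d,b)
cover(d,f)
cover(d,g)
cover(d,i)
cover(f,a)
cover(f,b)
cover(f,g)
cover(f,i)
cover(g,a)
cover(g,b)
cover(g,g)
cover(g,i)
cover(i,a)
cover(i,b)
cover(i,g)
cover(i,i)
cover(j,a)
cover(j,b)
cover(j,c)
cover(j,d)
cover(j,f)
cover(j,g)
cover(j,i)

round 1: derive cover(a,a) via R0 from blue(a,a)
round 1: derive cover(a,i) via R0 from blue(a,i)
round 1: derive cover(b,a) via R0 from blue(b,a)
round 1: derive cover(b,g) via R0 from blue(b,g)
round 1: derive cover(c,a) via R0 from blue(c,a)
round 1: derive cover(c,d) via R0 from blue(c,d)
round 1: derive cover(c,i) via R0 from blue(c,i)
round 1: derive cover(d,a) via R0 from blue(d,a)
round 1: derive cover(d,f) via R0 from blue(d,f)
round 1: derive cover(f,g) via R0 from blue(f,g)
round 1: derive cover(g,b) via R0 from blue(g,b)
round 1: derive cover(i,b) via R0 from blue(i,b)
round 1: derive cover(j,c) via R0 from blue(j,c)
round 2: derive cover(a,b) via R1 from cover(a,i), blue(i,b)
round 2: derive cover(b,b) via R1 from cover(b,g), blue(g,b)
round 2: derive cover(b,i) via R1 from cover(b,a), blue(a,i)
round 2: derive cover(c,b) via R1 from cover(c,i), blue(i,b)
round 2: derive cover(c,f) via R1 from cover(c,d), blue(d,f)
round 2: derive cover(d,g) via R1 from cover(d,f), blue(f,g)
round 2: derive cover(d,i) via R1 from cover(d,a), blue(a,i)
round 2: derive cover(f,b) via R1 from cover(f,g), blue(g,b)
round 2: derive cover(g,a) via R1 from cover(g,b), blue(b,a)
round 2: derive cover(g,g) via R1 from cover(g,b), blue(b,g)
round 2: derive cover(i,a) via R1 from cover(i,b), blue(b,a)
round 2: derive cover(i,g) via R1 from cover(i,b), blue(b,g)
round 2: derive cover(j,a) via R1 from cover(j,c), blue(c,a)
round 2: derive cover(j,d) via R1 from cover(j,c), blue(c,d)
round 2: derive cover(j,i) via R1 from cover(j,c), blue(c,i)
round 3: derive cover(a,g) via R1 from cover(a,b), blue(b,g)
round 3: derive cover(c,g) via R1 from cover(c,b), blue(b,g)
round 3: derive cover(d,b) via R1 from cover(d,g), blue(g,b)
round 3: derive cover(f,a) via R1 from cover(f,b), blue(b,a)
round 3: derive cover(g,i) via R1 from cover(g,a), blue(a,i)
round 3: derive cover(i,i) via R1 from cover(i,a), blue(a,i)
round 3: derive cover(j,b) via R1 from cover(j,i), blue(i,b)
round 3: derive cover(j,f) via R1 from cover(j,d), blue(d,f)
round 4: derive cover(f,i) via R1 from cover(f,a), blue(a,i)
round 4: derive cover(j,g) via R1 from cover(j,b), blue(b,g)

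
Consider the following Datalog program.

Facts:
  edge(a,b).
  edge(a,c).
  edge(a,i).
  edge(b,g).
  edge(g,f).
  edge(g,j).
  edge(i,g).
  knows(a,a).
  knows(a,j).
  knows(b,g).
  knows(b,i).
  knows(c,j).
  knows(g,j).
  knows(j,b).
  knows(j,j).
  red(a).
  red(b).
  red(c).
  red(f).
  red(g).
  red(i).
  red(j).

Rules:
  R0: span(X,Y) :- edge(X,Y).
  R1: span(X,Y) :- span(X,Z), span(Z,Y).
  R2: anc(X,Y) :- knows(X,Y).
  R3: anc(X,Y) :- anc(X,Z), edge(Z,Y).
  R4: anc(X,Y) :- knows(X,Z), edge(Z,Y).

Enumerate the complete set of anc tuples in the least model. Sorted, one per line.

anc(a,a)
anc(a,b)
anc(a,c)
anc(a,f)
anc(a,g)
anc(a,i)
anc(a,j)
anc(b,f)
anc(b,g)
anc(b,i)
anc(b,j)
anc(c,j)
anc(g,j)
anc(j,b)
anc(j,f)
anc(j,g)
anc(j,j)

round 1: derive anc(a,a) via R2 from knows(a,a)
round 1: derive anc(a,j) via R2 from knows(a,j)
round 1: derive anc(b,g) via R2 from knows(b,g)
round 1: derive anc(b,i) via R2 from knows(b,i)
round 1: derive anc(c,j) via R2 from knows(c,j)
round 1: derive anc(g,j) via R2 from knows(g,j)
round 1: derive anc(j,b) via R2 from knows(j,b)
round 1: derive anc(j,j) via R2 from knows(j,j)
round 1: derive anc(a,b) via R4 from knows(a,a), edge(a,b)
round 1: derive anc(a,c) via R4 from knows(a,a), edge(a,c)
round 1: derive anc(a,i) via R4 from knows(a,a), edge(a,i)
round 1: derive anc(b,f) via R4 from knows(b,g), edge(g,f)
round 1: derive anc(b,j) via R4 from knows(b,g), edge(g,j)
round 1: derive anc(j,g) via R4 from knows(j,b), edge(b,g)
round 2: derive anc(a,g) via R3 from anc(a,b), edge(b,g)
round 2: derive anc(j,f) via R3 from anc(j,g), edge(g,f)
round 3: derive anc(a,f) via R3 from anc(a,g), edge(g,f)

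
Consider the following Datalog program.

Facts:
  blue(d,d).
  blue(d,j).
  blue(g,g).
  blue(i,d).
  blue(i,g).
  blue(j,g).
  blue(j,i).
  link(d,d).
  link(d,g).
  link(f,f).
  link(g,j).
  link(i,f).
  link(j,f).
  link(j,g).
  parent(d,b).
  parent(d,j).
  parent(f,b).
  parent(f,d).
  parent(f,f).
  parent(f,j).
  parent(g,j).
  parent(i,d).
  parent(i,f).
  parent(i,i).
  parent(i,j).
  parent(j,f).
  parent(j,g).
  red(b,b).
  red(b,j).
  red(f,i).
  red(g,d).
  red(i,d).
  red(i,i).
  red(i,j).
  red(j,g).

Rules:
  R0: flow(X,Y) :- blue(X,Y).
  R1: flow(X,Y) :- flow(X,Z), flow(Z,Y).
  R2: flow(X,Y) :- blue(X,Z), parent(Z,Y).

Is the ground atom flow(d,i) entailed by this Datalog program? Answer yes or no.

yes

round 1: derive flow(d,d) via R0 from blue(d,d)
round 1: derive flow(d,j) via R0 from blue(d,j)
round 1: derive flow(g,g) via R0 from blue(g,g)
round 1: derive flow(i,d) via R0 from blue(i,d)
round 1: derive flow(i,g) via R0 from blue(i,g)
round 1: derive flow(j,g) via R0 from blue(j,g)
round 1: derive flow(j,i) via R0 from blue(j,i)
round 1: derive flow(d,b) via R2 from blue(d,d), parent(d,b)
round 1: derive flow(d,f) via R2 from blue(d,j), parent(j,f)
round 1: derive flow(d,g) via R2 from blue(d,j), parent(j,g)
round 1: derive flow(g,j) via R2 from blue(g,g), parent(g,j)
round 1: derive flow(i,b) via R2 from blue(i,d), parent(d,b)
round 1: derive flow(i,j) via R2 from blue(i,d), parent(d,j)
round 1: derive flow(j,d) via R2 from blue(j,i), parent(i,d)
round 1: derive flow(j,f) via R2 from blue(j,i), parent(i,f)
round 1: derive flow(j,j) via R2 from blue(j,g), parent(g,j)
round 2: derive flow(d,i) via R1 from flow(d,j), flow(j,i)
round 2: derive flow(g,d) via R1 from flow(g,j), flow(j,d)
round 2: derive flow(g,f) via R1 from flow(g,j), flow(j,f)
round 2: derive flow(g,i) via R1 from flow(g,j), flow(j,i)
round 2: derive flow(i,f) via R1 from flow(i,d), flow(d,f)
round 2: derive flow(i,i) via R1 from flow(i,j), flow(j,i)
round 2: derive flow(j,b) via R1 from flow(j,d), flow(d,b)
round 3: derive flow(g,b) via R1 from flow(g,d), flow(d,b)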